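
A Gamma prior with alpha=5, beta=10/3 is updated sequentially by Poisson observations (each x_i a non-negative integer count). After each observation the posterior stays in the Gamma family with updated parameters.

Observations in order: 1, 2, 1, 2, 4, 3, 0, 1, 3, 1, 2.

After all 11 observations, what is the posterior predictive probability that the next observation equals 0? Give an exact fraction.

68661200018502037993426956551095570850443/370634456879779497815637488681697333477376

obs 1: x=1 → posterior Gamma(6, 13/3)
obs 2: x=2 → posterior Gamma(8, 16/3)
obs 3: x=1 → posterior Gamma(9, 19/3)
obs 4: x=2 → posterior Gamma(11, 22/3)
obs 5: x=4 → posterior Gamma(15, 25/3)
obs 6: x=3 → posterior Gamma(18, 28/3)
obs 7: x=0 → posterior Gamma(18, 31/3)
obs 8: x=1 → posterior Gamma(19, 34/3)
obs 9: x=3 → posterior Gamma(22, 37/3)
obs 10: x=1 → posterior Gamma(23, 40/3)
obs 11: x=2 → posterior Gamma(25, 43/3)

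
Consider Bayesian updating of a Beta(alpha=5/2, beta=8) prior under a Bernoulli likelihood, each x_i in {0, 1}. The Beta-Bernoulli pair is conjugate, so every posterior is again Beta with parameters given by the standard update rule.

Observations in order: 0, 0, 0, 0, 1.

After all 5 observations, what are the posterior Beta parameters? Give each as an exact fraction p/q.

alpha=7/2, beta=12

obs 1: x=0 → posterior Beta(5/2, 9)
obs 2: x=0 → posterior Beta(5/2, 10)
obs 3: x=0 → posterior Beta(5/2, 11)
obs 4: x=0 → posterior Beta(5/2, 12)
obs 5: x=1 → posterior Beta(7/2, 12)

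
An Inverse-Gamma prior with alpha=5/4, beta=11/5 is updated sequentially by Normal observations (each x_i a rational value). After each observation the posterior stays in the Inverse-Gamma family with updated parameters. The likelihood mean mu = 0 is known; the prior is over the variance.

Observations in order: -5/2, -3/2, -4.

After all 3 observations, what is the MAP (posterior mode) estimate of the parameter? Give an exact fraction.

obs 1: x=-5/2 → posterior Inverse-Gamma(7/4, 213/40)
obs 2: x=-3/2 → posterior Inverse-Gamma(9/4, 129/20)
obs 3: x=-4 → posterior Inverse-Gamma(11/4, 289/20)

289/75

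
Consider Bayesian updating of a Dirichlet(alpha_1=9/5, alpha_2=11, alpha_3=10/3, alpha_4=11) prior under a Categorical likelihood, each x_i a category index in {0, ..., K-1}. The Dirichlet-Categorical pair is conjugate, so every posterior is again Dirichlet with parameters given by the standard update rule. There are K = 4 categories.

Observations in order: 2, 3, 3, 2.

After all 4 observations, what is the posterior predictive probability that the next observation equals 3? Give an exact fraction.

obs 1: x=2 → posterior Dirichlet(9/5, 11, 13/3, 11)
obs 2: x=3 → posterior Dirichlet(9/5, 11, 13/3, 12)
obs 3: x=3 → posterior Dirichlet(9/5, 11, 13/3, 13)
obs 4: x=2 → posterior Dirichlet(9/5, 11, 16/3, 13)

195/467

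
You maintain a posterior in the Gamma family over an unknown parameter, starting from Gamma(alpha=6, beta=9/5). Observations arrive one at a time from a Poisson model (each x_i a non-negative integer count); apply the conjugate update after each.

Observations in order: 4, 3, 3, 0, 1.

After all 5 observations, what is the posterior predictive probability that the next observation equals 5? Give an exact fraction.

obs 1: x=4 → posterior Gamma(10, 14/5)
obs 2: x=3 → posterior Gamma(13, 19/5)
obs 3: x=3 → posterior Gamma(16, 24/5)
obs 4: x=0 → posterior Gamma(16, 29/5)
obs 5: x=1 → posterior Gamma(17, 34/5)

766111839078403040790199091200000/11198989698178331562877928879400969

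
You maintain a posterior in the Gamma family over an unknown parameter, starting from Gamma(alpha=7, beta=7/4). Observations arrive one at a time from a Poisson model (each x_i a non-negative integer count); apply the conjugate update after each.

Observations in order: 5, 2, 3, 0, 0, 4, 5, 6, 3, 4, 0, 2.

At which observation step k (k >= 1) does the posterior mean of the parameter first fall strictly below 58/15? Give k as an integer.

obs 1: x=5 → posterior Gamma(12, 11/4)
obs 2: x=2 → posterior Gamma(14, 15/4)
obs 3: x=3 → posterior Gamma(17, 19/4)
obs 4: x=0 → posterior Gamma(17, 23/4)
obs 5: x=0 → posterior Gamma(17, 27/4)
obs 6: x=4 → posterior Gamma(21, 31/4)
obs 7: x=5 → posterior Gamma(26, 35/4)
obs 8: x=6 → posterior Gamma(32, 39/4)
obs 9: x=3 → posterior Gamma(35, 43/4)
obs 10: x=4 → posterior Gamma(39, 47/4)
obs 11: x=0 → posterior Gamma(39, 51/4)
obs 12: x=2 → posterior Gamma(41, 55/4)

k = 2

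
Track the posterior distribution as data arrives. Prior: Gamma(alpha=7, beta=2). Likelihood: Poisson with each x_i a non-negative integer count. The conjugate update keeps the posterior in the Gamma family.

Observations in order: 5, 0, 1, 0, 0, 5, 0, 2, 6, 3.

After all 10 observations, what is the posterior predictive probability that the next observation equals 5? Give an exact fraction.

4694828734331847229573978863930703872/74829695578286078013428929473144712489

obs 1: x=5 → posterior Gamma(12, 3)
obs 2: x=0 → posterior Gamma(12, 4)
obs 3: x=1 → posterior Gamma(13, 5)
obs 4: x=0 → posterior Gamma(13, 6)
obs 5: x=0 → posterior Gamma(13, 7)
obs 6: x=5 → posterior Gamma(18, 8)
obs 7: x=0 → posterior Gamma(18, 9)
obs 8: x=2 → posterior Gamma(20, 10)
obs 9: x=6 → posterior Gamma(26, 11)
obs 10: x=3 → posterior Gamma(29, 12)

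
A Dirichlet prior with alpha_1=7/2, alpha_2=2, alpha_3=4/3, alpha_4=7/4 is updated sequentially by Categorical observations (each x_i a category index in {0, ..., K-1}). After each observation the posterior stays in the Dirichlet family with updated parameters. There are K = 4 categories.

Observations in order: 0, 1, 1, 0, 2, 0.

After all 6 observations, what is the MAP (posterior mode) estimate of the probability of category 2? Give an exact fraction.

obs 1: x=0 → posterior Dirichlet(9/2, 2, 4/3, 7/4)
obs 2: x=1 → posterior Dirichlet(9/2, 3, 4/3, 7/4)
obs 3: x=1 → posterior Dirichlet(9/2, 4, 4/3, 7/4)
obs 4: x=0 → posterior Dirichlet(11/2, 4, 4/3, 7/4)
obs 5: x=2 → posterior Dirichlet(11/2, 4, 7/3, 7/4)
obs 6: x=0 → posterior Dirichlet(13/2, 4, 7/3, 7/4)

16/127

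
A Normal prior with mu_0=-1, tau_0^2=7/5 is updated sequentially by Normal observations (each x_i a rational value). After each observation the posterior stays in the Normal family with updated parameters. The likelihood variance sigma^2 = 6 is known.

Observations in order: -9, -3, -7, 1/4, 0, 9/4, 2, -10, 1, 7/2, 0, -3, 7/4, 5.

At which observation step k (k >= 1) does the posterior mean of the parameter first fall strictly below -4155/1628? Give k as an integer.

obs 1: x=-9 → posterior Normal(-93/37, 42/37)
obs 2: x=-3 → posterior Normal(-57/22, 21/22)
obs 3: x=-7 → posterior Normal(-163/51, 14/17)
obs 4: x=1/4 → posterior Normal(-645/232, 21/29)
obs 5: x=0 → posterior Normal(-129/52, 42/65)
obs 6: x=9/4 → posterior Normal(-97/48, 7/12)
obs 7: x=2 → posterior Normal(-263/158, 42/79)
obs 8: x=-10 → posterior Normal(-403/172, 21/43)
obs 9: x=1 → posterior Normal(-389/186, 14/31)
obs 10: x=7/2 → posterior Normal(-17/10, 21/50)
obs 11: x=0 → posterior Normal(-170/107, 42/107)
obs 12: x=-3 → posterior Normal(-191/114, 7/19)
obs 13: x=7/4 → posterior Normal(-65/44, 42/121)
obs 14: x=5 → posterior Normal(-575/512, 21/64)

k = 2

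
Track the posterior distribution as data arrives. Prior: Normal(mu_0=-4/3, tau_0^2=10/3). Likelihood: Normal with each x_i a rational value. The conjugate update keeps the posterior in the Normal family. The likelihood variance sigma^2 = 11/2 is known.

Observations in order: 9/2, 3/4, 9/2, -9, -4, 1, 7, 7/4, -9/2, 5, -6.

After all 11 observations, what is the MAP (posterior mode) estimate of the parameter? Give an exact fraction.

obs 1: x=9/2 → posterior Normal(46/53, 110/53)
obs 2: x=3/4 → posterior Normal(61/73, 110/73)
obs 3: x=9/2 → posterior Normal(151/93, 110/93)
obs 4: x=-9 → posterior Normal(-29/113, 110/113)
obs 5: x=-4 → posterior Normal(-109/133, 110/133)
obs 6: x=1 → posterior Normal(-89/153, 110/153)
obs 7: x=7 → posterior Normal(51/173, 110/173)
obs 8: x=7/4 → posterior Normal(86/193, 110/193)
obs 9: x=-9/2 → posterior Normal(-4/213, 110/213)
obs 10: x=5 → posterior Normal(96/233, 110/233)
obs 11: x=-6 → posterior Normal(-24/253, 10/23)

-24/253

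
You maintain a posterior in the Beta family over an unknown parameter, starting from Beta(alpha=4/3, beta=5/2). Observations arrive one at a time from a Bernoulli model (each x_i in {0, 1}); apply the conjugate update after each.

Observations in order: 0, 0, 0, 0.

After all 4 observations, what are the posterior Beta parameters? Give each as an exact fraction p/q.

alpha=4/3, beta=13/2

obs 1: x=0 → posterior Beta(4/3, 7/2)
obs 2: x=0 → posterior Beta(4/3, 9/2)
obs 3: x=0 → posterior Beta(4/3, 11/2)
obs 4: x=0 → posterior Beta(4/3, 13/2)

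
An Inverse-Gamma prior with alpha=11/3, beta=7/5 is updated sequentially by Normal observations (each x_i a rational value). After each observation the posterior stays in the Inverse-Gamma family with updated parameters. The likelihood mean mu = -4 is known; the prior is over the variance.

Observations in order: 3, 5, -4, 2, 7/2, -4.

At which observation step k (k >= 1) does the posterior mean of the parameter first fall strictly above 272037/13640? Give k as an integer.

obs 1: x=3 → posterior Inverse-Gamma(25/6, 259/10)
obs 2: x=5 → posterior Inverse-Gamma(14/3, 332/5)
obs 3: x=-4 → posterior Inverse-Gamma(31/6, 332/5)
obs 4: x=2 → posterior Inverse-Gamma(17/3, 422/5)
obs 5: x=7/2 → posterior Inverse-Gamma(37/6, 4501/40)
obs 6: x=-4 → posterior Inverse-Gamma(20/3, 4501/40)

k = 5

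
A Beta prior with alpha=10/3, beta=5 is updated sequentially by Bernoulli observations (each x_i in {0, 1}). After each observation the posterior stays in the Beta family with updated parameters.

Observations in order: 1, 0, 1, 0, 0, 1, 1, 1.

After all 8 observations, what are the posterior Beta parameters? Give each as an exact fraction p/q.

alpha=25/3, beta=8

obs 1: x=1 → posterior Beta(13/3, 5)
obs 2: x=0 → posterior Beta(13/3, 6)
obs 3: x=1 → posterior Beta(16/3, 6)
obs 4: x=0 → posterior Beta(16/3, 7)
obs 5: x=0 → posterior Beta(16/3, 8)
obs 6: x=1 → posterior Beta(19/3, 8)
obs 7: x=1 → posterior Beta(22/3, 8)
obs 8: x=1 → posterior Beta(25/3, 8)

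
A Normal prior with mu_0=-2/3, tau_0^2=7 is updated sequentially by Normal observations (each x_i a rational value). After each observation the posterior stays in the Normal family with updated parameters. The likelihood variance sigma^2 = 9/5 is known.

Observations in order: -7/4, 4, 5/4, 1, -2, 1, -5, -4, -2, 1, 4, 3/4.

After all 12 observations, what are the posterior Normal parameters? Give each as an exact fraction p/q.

obs 1: x=-7/4 → posterior Normal(-269/176, 63/44)
obs 2: x=4 → posterior Normal(291/316, 63/79)
obs 3: x=5/4 → posterior Normal(233/228, 21/38)
obs 4: x=1 → posterior Normal(303/298, 63/149)
obs 5: x=-2 → posterior Normal(163/368, 63/184)
obs 6: x=1 → posterior Normal(233/438, 21/73)
obs 7: x=-5 → posterior Normal(-117/508, 63/254)
obs 8: x=-4 → posterior Normal(-397/578, 63/289)
obs 9: x=-2 → posterior Normal(-179/216, 7/36)
obs 10: x=1 → posterior Normal(-467/718, 63/359)
obs 11: x=4 → posterior Normal(-187/788, 63/394)
obs 12: x=3/4 → posterior Normal(-269/1716, 21/143)

mu_0=-269/1716, tau_0^2=21/143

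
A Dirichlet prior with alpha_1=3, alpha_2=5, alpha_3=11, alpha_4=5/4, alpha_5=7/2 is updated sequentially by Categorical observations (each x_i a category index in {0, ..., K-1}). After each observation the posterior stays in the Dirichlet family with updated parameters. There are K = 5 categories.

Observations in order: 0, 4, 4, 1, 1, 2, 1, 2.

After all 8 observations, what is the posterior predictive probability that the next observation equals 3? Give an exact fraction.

obs 1: x=0 → posterior Dirichlet(4, 5, 11, 5/4, 7/2)
obs 2: x=4 → posterior Dirichlet(4, 5, 11, 5/4, 9/2)
obs 3: x=4 → posterior Dirichlet(4, 5, 11, 5/4, 11/2)
obs 4: x=1 → posterior Dirichlet(4, 6, 11, 5/4, 11/2)
obs 5: x=1 → posterior Dirichlet(4, 7, 11, 5/4, 11/2)
obs 6: x=2 → posterior Dirichlet(4, 7, 12, 5/4, 11/2)
obs 7: x=1 → posterior Dirichlet(4, 8, 12, 5/4, 11/2)
obs 8: x=2 → posterior Dirichlet(4, 8, 13, 5/4, 11/2)

5/127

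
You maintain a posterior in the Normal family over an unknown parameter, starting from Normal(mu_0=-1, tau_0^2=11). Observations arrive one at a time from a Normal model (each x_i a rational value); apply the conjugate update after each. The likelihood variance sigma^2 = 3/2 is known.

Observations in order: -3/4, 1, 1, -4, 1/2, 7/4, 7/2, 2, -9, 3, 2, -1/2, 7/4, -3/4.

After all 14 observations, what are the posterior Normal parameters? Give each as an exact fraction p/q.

obs 1: x=-3/4 → posterior Normal(-39/50, 33/25)
obs 2: x=1 → posterior Normal(5/94, 33/47)
obs 3: x=1 → posterior Normal(49/138, 11/23)
obs 4: x=-4 → posterior Normal(-127/182, 33/91)
obs 5: x=1/2 → posterior Normal(-105/226, 33/113)
obs 6: x=7/4 → posterior Normal(-14/135, 11/45)
obs 7: x=7/2 → posterior Normal(63/157, 33/157)
obs 8: x=2 → posterior Normal(107/179, 33/179)
obs 9: x=-9 → posterior Normal(-91/201, 11/67)
obs 10: x=3 → posterior Normal(-25/223, 33/223)
obs 11: x=2 → posterior Normal(19/245, 33/245)
obs 12: x=-1/2 → posterior Normal(8/267, 11/89)
obs 13: x=7/4 → posterior Normal(93/578, 33/289)
obs 14: x=-3/4 → posterior Normal(30/311, 33/311)

mu_0=30/311, tau_0^2=33/311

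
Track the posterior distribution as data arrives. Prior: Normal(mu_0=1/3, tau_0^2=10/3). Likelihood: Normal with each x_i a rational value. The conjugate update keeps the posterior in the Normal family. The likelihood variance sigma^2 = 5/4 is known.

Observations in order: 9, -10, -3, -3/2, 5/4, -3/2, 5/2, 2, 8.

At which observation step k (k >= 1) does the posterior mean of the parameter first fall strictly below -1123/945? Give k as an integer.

obs 1: x=9 → posterior Normal(73/11, 10/11)
obs 2: x=-10 → posterior Normal(-7/19, 10/19)
obs 3: x=-3 → posterior Normal(-31/27, 10/27)
obs 4: x=-3/2 → posterior Normal(-43/35, 2/7)
obs 5: x=5/4 → posterior Normal(-33/43, 10/43)
obs 6: x=-3/2 → posterior Normal(-15/17, 10/51)
obs 7: x=5/2 → posterior Normal(-25/59, 10/59)
obs 8: x=2 → posterior Normal(-9/67, 10/67)
obs 9: x=8 → posterior Normal(11/15, 2/15)

k = 4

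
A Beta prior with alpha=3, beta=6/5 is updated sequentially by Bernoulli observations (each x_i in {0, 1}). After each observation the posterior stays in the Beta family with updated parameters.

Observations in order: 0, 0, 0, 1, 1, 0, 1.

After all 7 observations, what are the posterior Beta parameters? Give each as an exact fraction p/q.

obs 1: x=0 → posterior Beta(3, 11/5)
obs 2: x=0 → posterior Beta(3, 16/5)
obs 3: x=0 → posterior Beta(3, 21/5)
obs 4: x=1 → posterior Beta(4, 21/5)
obs 5: x=1 → posterior Beta(5, 21/5)
obs 6: x=0 → posterior Beta(5, 26/5)
obs 7: x=1 → posterior Beta(6, 26/5)

alpha=6, beta=26/5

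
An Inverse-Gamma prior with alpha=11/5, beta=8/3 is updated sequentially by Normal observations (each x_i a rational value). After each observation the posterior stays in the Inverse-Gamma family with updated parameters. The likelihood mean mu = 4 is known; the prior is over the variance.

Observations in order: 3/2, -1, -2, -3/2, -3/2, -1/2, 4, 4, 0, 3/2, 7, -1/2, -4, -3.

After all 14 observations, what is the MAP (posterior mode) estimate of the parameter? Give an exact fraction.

9535/612

obs 1: x=3/2 → posterior Inverse-Gamma(27/10, 139/24)
obs 2: x=-1 → posterior Inverse-Gamma(16/5, 439/24)
obs 3: x=-2 → posterior Inverse-Gamma(37/10, 871/24)
obs 4: x=-3/2 → posterior Inverse-Gamma(21/5, 617/12)
obs 5: x=-3/2 → posterior Inverse-Gamma(47/10, 1597/24)
obs 6: x=-1/2 → posterior Inverse-Gamma(26/5, 230/3)
obs 7: x=4 → posterior Inverse-Gamma(57/10, 230/3)
obs 8: x=4 → posterior Inverse-Gamma(31/5, 230/3)
obs 9: x=0 → posterior Inverse-Gamma(67/10, 254/3)
obs 10: x=3/2 → posterior Inverse-Gamma(36/5, 2107/24)
obs 11: x=7 → posterior Inverse-Gamma(77/10, 2215/24)
obs 12: x=-1/2 → posterior Inverse-Gamma(41/5, 1229/12)
obs 13: x=-4 → posterior Inverse-Gamma(87/10, 1613/12)
obs 14: x=-3 → posterior Inverse-Gamma(46/5, 1907/12)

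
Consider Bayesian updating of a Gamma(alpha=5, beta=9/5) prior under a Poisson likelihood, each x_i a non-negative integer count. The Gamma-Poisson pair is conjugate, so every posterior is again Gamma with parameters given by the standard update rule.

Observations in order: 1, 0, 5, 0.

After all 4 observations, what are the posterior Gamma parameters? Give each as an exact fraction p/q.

obs 1: x=1 → posterior Gamma(6, 14/5)
obs 2: x=0 → posterior Gamma(6, 19/5)
obs 3: x=5 → posterior Gamma(11, 24/5)
obs 4: x=0 → posterior Gamma(11, 29/5)

alpha=11, beta=29/5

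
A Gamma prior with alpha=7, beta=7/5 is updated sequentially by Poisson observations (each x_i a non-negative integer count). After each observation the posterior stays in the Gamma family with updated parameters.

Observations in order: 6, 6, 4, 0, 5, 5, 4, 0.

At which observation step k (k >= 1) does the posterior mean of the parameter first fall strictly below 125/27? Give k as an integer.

k = 4

obs 1: x=6 → posterior Gamma(13, 12/5)
obs 2: x=6 → posterior Gamma(19, 17/5)
obs 3: x=4 → posterior Gamma(23, 22/5)
obs 4: x=0 → posterior Gamma(23, 27/5)
obs 5: x=5 → posterior Gamma(28, 32/5)
obs 6: x=5 → posterior Gamma(33, 37/5)
obs 7: x=4 → posterior Gamma(37, 42/5)
obs 8: x=0 → posterior Gamma(37, 47/5)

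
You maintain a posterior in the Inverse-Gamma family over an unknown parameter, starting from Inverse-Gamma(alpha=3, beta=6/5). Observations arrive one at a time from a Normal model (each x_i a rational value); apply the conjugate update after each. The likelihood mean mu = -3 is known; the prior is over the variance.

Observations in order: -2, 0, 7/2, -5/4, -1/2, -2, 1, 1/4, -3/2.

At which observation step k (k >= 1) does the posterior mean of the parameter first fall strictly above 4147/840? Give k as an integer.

k = 3

obs 1: x=-2 → posterior Inverse-Gamma(7/2, 17/10)
obs 2: x=0 → posterior Inverse-Gamma(4, 31/5)
obs 3: x=7/2 → posterior Inverse-Gamma(9/2, 1093/40)
obs 4: x=-5/4 → posterior Inverse-Gamma(5, 4617/160)
obs 5: x=-1/2 → posterior Inverse-Gamma(11/2, 5117/160)
obs 6: x=-2 → posterior Inverse-Gamma(6, 5197/160)
obs 7: x=1 → posterior Inverse-Gamma(13/2, 6477/160)
obs 8: x=1/4 → posterior Inverse-Gamma(7, 3661/80)
obs 9: x=-3/2 → posterior Inverse-Gamma(15/2, 3751/80)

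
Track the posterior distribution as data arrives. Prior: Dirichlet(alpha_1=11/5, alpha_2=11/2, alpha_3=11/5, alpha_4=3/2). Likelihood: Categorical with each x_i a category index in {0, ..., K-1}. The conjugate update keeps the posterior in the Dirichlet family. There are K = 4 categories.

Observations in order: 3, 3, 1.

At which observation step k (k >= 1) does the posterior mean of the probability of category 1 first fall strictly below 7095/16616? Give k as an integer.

k = 2

obs 1: x=3 → posterior Dirichlet(11/5, 11/2, 11/5, 5/2)
obs 2: x=3 → posterior Dirichlet(11/5, 11/2, 11/5, 7/2)
obs 3: x=1 → posterior Dirichlet(11/5, 13/2, 11/5, 7/2)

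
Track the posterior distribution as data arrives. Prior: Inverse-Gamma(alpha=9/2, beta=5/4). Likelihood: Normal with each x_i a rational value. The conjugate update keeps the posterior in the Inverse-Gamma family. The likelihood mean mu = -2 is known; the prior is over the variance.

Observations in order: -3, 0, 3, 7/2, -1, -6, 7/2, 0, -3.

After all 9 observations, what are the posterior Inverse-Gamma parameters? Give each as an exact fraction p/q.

obs 1: x=-3 → posterior Inverse-Gamma(5, 7/4)
obs 2: x=0 → posterior Inverse-Gamma(11/2, 15/4)
obs 3: x=3 → posterior Inverse-Gamma(6, 65/4)
obs 4: x=7/2 → posterior Inverse-Gamma(13/2, 251/8)
obs 5: x=-1 → posterior Inverse-Gamma(7, 255/8)
obs 6: x=-6 → posterior Inverse-Gamma(15/2, 319/8)
obs 7: x=7/2 → posterior Inverse-Gamma(8, 55)
obs 8: x=0 → posterior Inverse-Gamma(17/2, 57)
obs 9: x=-3 → posterior Inverse-Gamma(9, 115/2)

alpha=9, beta=115/2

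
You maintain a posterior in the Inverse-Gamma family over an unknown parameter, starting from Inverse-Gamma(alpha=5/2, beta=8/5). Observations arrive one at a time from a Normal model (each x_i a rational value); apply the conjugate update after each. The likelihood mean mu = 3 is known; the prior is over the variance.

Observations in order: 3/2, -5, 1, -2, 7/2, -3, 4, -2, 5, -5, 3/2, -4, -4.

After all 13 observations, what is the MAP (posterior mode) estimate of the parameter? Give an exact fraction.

6579/400

obs 1: x=3/2 → posterior Inverse-Gamma(3, 109/40)
obs 2: x=-5 → posterior Inverse-Gamma(7/2, 1389/40)
obs 3: x=1 → posterior Inverse-Gamma(4, 1469/40)
obs 4: x=-2 → posterior Inverse-Gamma(9/2, 1969/40)
obs 5: x=7/2 → posterior Inverse-Gamma(5, 987/20)
obs 6: x=-3 → posterior Inverse-Gamma(11/2, 1347/20)
obs 7: x=4 → posterior Inverse-Gamma(6, 1357/20)
obs 8: x=-2 → posterior Inverse-Gamma(13/2, 1607/20)
obs 9: x=5 → posterior Inverse-Gamma(7, 1647/20)
obs 10: x=-5 → posterior Inverse-Gamma(15/2, 2287/20)
obs 11: x=3/2 → posterior Inverse-Gamma(8, 4619/40)
obs 12: x=-4 → posterior Inverse-Gamma(17/2, 5599/40)
obs 13: x=-4 → posterior Inverse-Gamma(9, 6579/40)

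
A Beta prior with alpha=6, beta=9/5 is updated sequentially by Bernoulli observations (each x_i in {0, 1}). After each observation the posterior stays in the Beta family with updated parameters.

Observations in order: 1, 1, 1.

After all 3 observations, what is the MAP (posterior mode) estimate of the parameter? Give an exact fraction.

10/11

obs 1: x=1 → posterior Beta(7, 9/5)
obs 2: x=1 → posterior Beta(8, 9/5)
obs 3: x=1 → posterior Beta(9, 9/5)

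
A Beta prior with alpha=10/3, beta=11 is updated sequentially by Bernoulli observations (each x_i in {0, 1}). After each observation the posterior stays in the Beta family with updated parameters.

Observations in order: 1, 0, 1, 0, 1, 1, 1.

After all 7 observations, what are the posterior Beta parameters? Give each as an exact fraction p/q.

alpha=25/3, beta=13

obs 1: x=1 → posterior Beta(13/3, 11)
obs 2: x=0 → posterior Beta(13/3, 12)
obs 3: x=1 → posterior Beta(16/3, 12)
obs 4: x=0 → posterior Beta(16/3, 13)
obs 5: x=1 → posterior Beta(19/3, 13)
obs 6: x=1 → posterior Beta(22/3, 13)
obs 7: x=1 → posterior Beta(25/3, 13)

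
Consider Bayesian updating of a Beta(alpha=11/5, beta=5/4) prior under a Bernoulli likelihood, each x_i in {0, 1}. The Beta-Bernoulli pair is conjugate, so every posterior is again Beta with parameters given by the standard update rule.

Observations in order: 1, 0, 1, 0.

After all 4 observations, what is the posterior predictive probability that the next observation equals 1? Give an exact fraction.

84/149

obs 1: x=1 → posterior Beta(16/5, 5/4)
obs 2: x=0 → posterior Beta(16/5, 9/4)
obs 3: x=1 → posterior Beta(21/5, 9/4)
obs 4: x=0 → posterior Beta(21/5, 13/4)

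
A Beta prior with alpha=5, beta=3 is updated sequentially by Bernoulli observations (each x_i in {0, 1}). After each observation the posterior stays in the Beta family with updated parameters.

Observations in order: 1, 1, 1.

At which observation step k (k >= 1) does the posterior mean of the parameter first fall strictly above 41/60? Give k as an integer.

k = 2

obs 1: x=1 → posterior Beta(6, 3)
obs 2: x=1 → posterior Beta(7, 3)
obs 3: x=1 → posterior Beta(8, 3)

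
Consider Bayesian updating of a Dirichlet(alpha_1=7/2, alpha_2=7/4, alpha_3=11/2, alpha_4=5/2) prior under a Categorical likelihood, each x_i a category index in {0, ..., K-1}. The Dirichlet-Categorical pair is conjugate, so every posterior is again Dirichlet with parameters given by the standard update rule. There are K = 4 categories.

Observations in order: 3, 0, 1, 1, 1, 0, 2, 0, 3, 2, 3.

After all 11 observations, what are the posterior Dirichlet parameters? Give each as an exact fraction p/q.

obs 1: x=3 → posterior Dirichlet(7/2, 7/4, 11/2, 7/2)
obs 2: x=0 → posterior Dirichlet(9/2, 7/4, 11/2, 7/2)
obs 3: x=1 → posterior Dirichlet(9/2, 11/4, 11/2, 7/2)
obs 4: x=1 → posterior Dirichlet(9/2, 15/4, 11/2, 7/2)
obs 5: x=1 → posterior Dirichlet(9/2, 19/4, 11/2, 7/2)
obs 6: x=0 → posterior Dirichlet(11/2, 19/4, 11/2, 7/2)
obs 7: x=2 → posterior Dirichlet(11/2, 19/4, 13/2, 7/2)
obs 8: x=0 → posterior Dirichlet(13/2, 19/4, 13/2, 7/2)
obs 9: x=3 → posterior Dirichlet(13/2, 19/4, 13/2, 9/2)
obs 10: x=2 → posterior Dirichlet(13/2, 19/4, 15/2, 9/2)
obs 11: x=3 → posterior Dirichlet(13/2, 19/4, 15/2, 11/2)

alpha_1=13/2, alpha_2=19/4, alpha_3=15/2, alpha_4=11/2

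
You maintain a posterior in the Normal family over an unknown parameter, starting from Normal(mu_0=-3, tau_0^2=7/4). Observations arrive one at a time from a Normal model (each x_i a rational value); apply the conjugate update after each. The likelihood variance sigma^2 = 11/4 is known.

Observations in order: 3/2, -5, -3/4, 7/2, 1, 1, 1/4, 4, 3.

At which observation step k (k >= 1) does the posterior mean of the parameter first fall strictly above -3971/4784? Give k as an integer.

obs 1: x=3/2 → posterior Normal(-5/4, 77/72)
obs 2: x=-5 → posterior Normal(-23/10, 77/100)
obs 3: x=-3/4 → posterior Normal(-251/128, 77/128)
obs 4: x=7/2 → posterior Normal(-51/52, 77/156)
obs 5: x=1 → posterior Normal(-125/184, 77/184)
obs 6: x=1 → posterior Normal(-97/212, 77/212)
obs 7: x=1/4 → posterior Normal(-3/8, 77/240)
obs 8: x=4 → posterior Normal(11/134, 77/268)
obs 9: x=3 → posterior Normal(53/148, 77/296)

k = 5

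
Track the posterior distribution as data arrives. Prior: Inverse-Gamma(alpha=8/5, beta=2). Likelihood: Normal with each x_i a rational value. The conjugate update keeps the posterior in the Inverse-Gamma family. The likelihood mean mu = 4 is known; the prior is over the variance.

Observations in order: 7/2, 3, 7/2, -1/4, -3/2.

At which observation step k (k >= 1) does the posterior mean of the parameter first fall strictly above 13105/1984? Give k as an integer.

obs 1: x=7/2 → posterior Inverse-Gamma(21/10, 17/8)
obs 2: x=3 → posterior Inverse-Gamma(13/5, 21/8)
obs 3: x=7/2 → posterior Inverse-Gamma(31/10, 11/4)
obs 4: x=-1/4 → posterior Inverse-Gamma(18/5, 377/32)
obs 5: x=-3/2 → posterior Inverse-Gamma(41/10, 861/32)

k = 5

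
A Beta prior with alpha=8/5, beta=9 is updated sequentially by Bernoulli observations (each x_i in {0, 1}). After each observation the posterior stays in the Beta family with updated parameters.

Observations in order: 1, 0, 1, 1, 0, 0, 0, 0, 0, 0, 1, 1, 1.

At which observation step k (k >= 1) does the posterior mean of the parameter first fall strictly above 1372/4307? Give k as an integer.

obs 1: x=1 → posterior Beta(13/5, 9)
obs 2: x=0 → posterior Beta(13/5, 10)
obs 3: x=1 → posterior Beta(18/5, 10)
obs 4: x=1 → posterior Beta(23/5, 10)
obs 5: x=0 → posterior Beta(23/5, 11)
obs 6: x=0 → posterior Beta(23/5, 12)
obs 7: x=0 → posterior Beta(23/5, 13)
obs 8: x=0 → posterior Beta(23/5, 14)
obs 9: x=0 → posterior Beta(23/5, 15)
obs 10: x=0 → posterior Beta(23/5, 16)
obs 11: x=1 → posterior Beta(28/5, 16)
obs 12: x=1 → posterior Beta(33/5, 16)
obs 13: x=1 → posterior Beta(38/5, 16)

k = 13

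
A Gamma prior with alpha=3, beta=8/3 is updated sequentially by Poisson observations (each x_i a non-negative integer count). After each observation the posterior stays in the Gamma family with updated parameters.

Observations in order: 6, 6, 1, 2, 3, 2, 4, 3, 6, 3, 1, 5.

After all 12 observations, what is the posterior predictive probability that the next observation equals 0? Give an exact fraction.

90234048236666842360389046803584545561391912806906732080976346512332161024/1755511210260049172778020908173078657717675374080672665297567056535308458607

obs 1: x=6 → posterior Gamma(9, 11/3)
obs 2: x=6 → posterior Gamma(15, 14/3)
obs 3: x=1 → posterior Gamma(16, 17/3)
obs 4: x=2 → posterior Gamma(18, 20/3)
obs 5: x=3 → posterior Gamma(21, 23/3)
obs 6: x=2 → posterior Gamma(23, 26/3)
obs 7: x=4 → posterior Gamma(27, 29/3)
obs 8: x=3 → posterior Gamma(30, 32/3)
obs 9: x=6 → posterior Gamma(36, 35/3)
obs 10: x=3 → posterior Gamma(39, 38/3)
obs 11: x=1 → posterior Gamma(40, 41/3)
obs 12: x=5 → posterior Gamma(45, 44/3)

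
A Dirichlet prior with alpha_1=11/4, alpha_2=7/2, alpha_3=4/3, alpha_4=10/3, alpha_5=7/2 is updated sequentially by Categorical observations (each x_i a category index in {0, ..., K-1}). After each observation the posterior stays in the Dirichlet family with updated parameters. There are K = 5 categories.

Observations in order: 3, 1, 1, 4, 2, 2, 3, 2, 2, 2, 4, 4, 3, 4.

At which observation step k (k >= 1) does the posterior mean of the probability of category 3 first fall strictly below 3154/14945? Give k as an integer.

obs 1: x=3 → posterior Dirichlet(11/4, 7/2, 4/3, 13/3, 7/2)
obs 2: x=1 → posterior Dirichlet(11/4, 9/2, 4/3, 13/3, 7/2)
obs 3: x=1 → posterior Dirichlet(11/4, 11/2, 4/3, 13/3, 7/2)
obs 4: x=4 → posterior Dirichlet(11/4, 11/2, 4/3, 13/3, 9/2)
obs 5: x=2 → posterior Dirichlet(11/4, 11/2, 7/3, 13/3, 9/2)
obs 6: x=2 → posterior Dirichlet(11/4, 11/2, 10/3, 13/3, 9/2)
obs 7: x=3 → posterior Dirichlet(11/4, 11/2, 10/3, 16/3, 9/2)
obs 8: x=2 → posterior Dirichlet(11/4, 11/2, 13/3, 16/3, 9/2)
obs 9: x=2 → posterior Dirichlet(11/4, 11/2, 16/3, 16/3, 9/2)
obs 10: x=2 → posterior Dirichlet(11/4, 11/2, 19/3, 16/3, 9/2)
obs 11: x=4 → posterior Dirichlet(11/4, 11/2, 19/3, 16/3, 11/2)
obs 12: x=4 → posterior Dirichlet(11/4, 11/2, 19/3, 16/3, 13/2)
obs 13: x=3 → posterior Dirichlet(11/4, 11/2, 19/3, 19/3, 13/2)
obs 14: x=4 → posterior Dirichlet(11/4, 11/2, 19/3, 19/3, 15/2)

k = 11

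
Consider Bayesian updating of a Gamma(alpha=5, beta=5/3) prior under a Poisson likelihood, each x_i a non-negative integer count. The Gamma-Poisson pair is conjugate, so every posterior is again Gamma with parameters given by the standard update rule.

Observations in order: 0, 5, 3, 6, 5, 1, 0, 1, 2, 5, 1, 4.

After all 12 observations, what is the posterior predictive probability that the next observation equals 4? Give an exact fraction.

79199490648627807728313440255662309766536846604830908517141686610635/529641999886521191540600622203609513297050577613793271512116985069568

obs 1: x=0 → posterior Gamma(5, 8/3)
obs 2: x=5 → posterior Gamma(10, 11/3)
obs 3: x=3 → posterior Gamma(13, 14/3)
obs 4: x=6 → posterior Gamma(19, 17/3)
obs 5: x=5 → posterior Gamma(24, 20/3)
obs 6: x=1 → posterior Gamma(25, 23/3)
obs 7: x=0 → posterior Gamma(25, 26/3)
obs 8: x=1 → posterior Gamma(26, 29/3)
obs 9: x=2 → posterior Gamma(28, 32/3)
obs 10: x=5 → posterior Gamma(33, 35/3)
obs 11: x=1 → posterior Gamma(34, 38/3)
obs 12: x=4 → posterior Gamma(38, 41/3)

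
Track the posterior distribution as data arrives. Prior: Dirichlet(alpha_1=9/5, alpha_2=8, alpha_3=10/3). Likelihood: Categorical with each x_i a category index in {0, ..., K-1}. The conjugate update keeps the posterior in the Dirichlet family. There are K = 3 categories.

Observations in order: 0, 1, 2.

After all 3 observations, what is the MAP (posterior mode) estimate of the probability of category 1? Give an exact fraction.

obs 1: x=0 → posterior Dirichlet(14/5, 8, 10/3)
obs 2: x=1 → posterior Dirichlet(14/5, 9, 10/3)
obs 3: x=2 → posterior Dirichlet(14/5, 9, 13/3)

120/197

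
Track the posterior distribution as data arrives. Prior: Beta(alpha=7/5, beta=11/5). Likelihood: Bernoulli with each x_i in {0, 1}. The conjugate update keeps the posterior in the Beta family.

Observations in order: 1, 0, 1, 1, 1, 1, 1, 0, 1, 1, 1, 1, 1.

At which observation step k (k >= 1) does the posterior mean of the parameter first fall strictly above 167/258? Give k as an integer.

k = 6

obs 1: x=1 → posterior Beta(12/5, 11/5)
obs 2: x=0 → posterior Beta(12/5, 16/5)
obs 3: x=1 → posterior Beta(17/5, 16/5)
obs 4: x=1 → posterior Beta(22/5, 16/5)
obs 5: x=1 → posterior Beta(27/5, 16/5)
obs 6: x=1 → posterior Beta(32/5, 16/5)
obs 7: x=1 → posterior Beta(37/5, 16/5)
obs 8: x=0 → posterior Beta(37/5, 21/5)
obs 9: x=1 → posterior Beta(42/5, 21/5)
obs 10: x=1 → posterior Beta(47/5, 21/5)
obs 11: x=1 → posterior Beta(52/5, 21/5)
obs 12: x=1 → posterior Beta(57/5, 21/5)
obs 13: x=1 → posterior Beta(62/5, 21/5)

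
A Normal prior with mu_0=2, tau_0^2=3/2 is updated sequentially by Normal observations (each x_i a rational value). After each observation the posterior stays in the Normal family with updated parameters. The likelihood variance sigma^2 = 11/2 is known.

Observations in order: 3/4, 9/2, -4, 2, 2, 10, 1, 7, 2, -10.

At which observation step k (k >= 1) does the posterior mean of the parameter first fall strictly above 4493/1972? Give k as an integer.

obs 1: x=3/4 → posterior Normal(97/56, 33/28)
obs 2: x=9/2 → posterior Normal(151/68, 33/34)
obs 3: x=-4 → posterior Normal(103/80, 33/40)
obs 4: x=2 → posterior Normal(127/92, 33/46)
obs 5: x=2 → posterior Normal(151/104, 33/52)
obs 6: x=10 → posterior Normal(271/116, 33/58)
obs 7: x=1 → posterior Normal(283/128, 33/64)
obs 8: x=7 → posterior Normal(367/140, 33/70)
obs 9: x=2 → posterior Normal(391/152, 33/76)
obs 10: x=-10 → posterior Normal(271/164, 33/82)

k = 6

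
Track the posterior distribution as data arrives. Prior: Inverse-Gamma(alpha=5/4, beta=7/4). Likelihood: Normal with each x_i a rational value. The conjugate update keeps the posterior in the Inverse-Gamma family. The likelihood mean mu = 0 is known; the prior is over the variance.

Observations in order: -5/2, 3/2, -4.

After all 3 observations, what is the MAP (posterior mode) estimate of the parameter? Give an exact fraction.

56/15

obs 1: x=-5/2 → posterior Inverse-Gamma(7/4, 39/8)
obs 2: x=3/2 → posterior Inverse-Gamma(9/4, 6)
obs 3: x=-4 → posterior Inverse-Gamma(11/4, 14)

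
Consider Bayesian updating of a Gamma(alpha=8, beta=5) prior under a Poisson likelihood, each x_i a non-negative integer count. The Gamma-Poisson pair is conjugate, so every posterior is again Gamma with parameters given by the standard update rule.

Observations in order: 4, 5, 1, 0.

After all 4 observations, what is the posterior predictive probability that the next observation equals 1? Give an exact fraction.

obs 1: x=4 → posterior Gamma(12, 6)
obs 2: x=5 → posterior Gamma(17, 7)
obs 3: x=1 → posterior Gamma(18, 8)
obs 4: x=0 → posterior Gamma(18, 9)

1350851717672992089/5000000000000000000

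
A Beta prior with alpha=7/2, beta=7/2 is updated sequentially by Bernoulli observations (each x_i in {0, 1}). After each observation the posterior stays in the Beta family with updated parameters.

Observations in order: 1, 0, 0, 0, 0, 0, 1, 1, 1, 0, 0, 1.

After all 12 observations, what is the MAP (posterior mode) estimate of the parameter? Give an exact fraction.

15/34

obs 1: x=1 → posterior Beta(9/2, 7/2)
obs 2: x=0 → posterior Beta(9/2, 9/2)
obs 3: x=0 → posterior Beta(9/2, 11/2)
obs 4: x=0 → posterior Beta(9/2, 13/2)
obs 5: x=0 → posterior Beta(9/2, 15/2)
obs 6: x=0 → posterior Beta(9/2, 17/2)
obs 7: x=1 → posterior Beta(11/2, 17/2)
obs 8: x=1 → posterior Beta(13/2, 17/2)
obs 9: x=1 → posterior Beta(15/2, 17/2)
obs 10: x=0 → posterior Beta(15/2, 19/2)
obs 11: x=0 → posterior Beta(15/2, 21/2)
obs 12: x=1 → posterior Beta(17/2, 21/2)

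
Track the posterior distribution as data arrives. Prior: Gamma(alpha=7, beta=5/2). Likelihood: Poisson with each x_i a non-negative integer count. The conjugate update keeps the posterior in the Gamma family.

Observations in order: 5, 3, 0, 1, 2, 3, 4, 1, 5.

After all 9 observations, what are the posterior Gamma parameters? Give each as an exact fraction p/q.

alpha=31, beta=23/2

obs 1: x=5 → posterior Gamma(12, 7/2)
obs 2: x=3 → posterior Gamma(15, 9/2)
obs 3: x=0 → posterior Gamma(15, 11/2)
obs 4: x=1 → posterior Gamma(16, 13/2)
obs 5: x=2 → posterior Gamma(18, 15/2)
obs 6: x=3 → posterior Gamma(21, 17/2)
obs 7: x=4 → posterior Gamma(25, 19/2)
obs 8: x=1 → posterior Gamma(26, 21/2)
obs 9: x=5 → posterior Gamma(31, 23/2)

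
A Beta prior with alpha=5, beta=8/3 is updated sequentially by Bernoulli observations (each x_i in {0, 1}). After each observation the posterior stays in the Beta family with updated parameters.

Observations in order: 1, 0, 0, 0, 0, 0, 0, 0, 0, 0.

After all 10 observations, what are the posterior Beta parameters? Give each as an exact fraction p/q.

alpha=6, beta=35/3

obs 1: x=1 → posterior Beta(6, 8/3)
obs 2: x=0 → posterior Beta(6, 11/3)
obs 3: x=0 → posterior Beta(6, 14/3)
obs 4: x=0 → posterior Beta(6, 17/3)
obs 5: x=0 → posterior Beta(6, 20/3)
obs 6: x=0 → posterior Beta(6, 23/3)
obs 7: x=0 → posterior Beta(6, 26/3)
obs 8: x=0 → posterior Beta(6, 29/3)
obs 9: x=0 → posterior Beta(6, 32/3)
obs 10: x=0 → posterior Beta(6, 35/3)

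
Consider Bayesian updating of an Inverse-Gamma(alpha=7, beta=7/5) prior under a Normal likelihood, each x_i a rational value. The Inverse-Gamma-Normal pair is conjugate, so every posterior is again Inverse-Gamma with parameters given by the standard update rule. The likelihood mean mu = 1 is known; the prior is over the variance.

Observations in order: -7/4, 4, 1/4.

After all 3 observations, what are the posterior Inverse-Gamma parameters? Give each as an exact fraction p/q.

obs 1: x=-7/4 → posterior Inverse-Gamma(15/2, 829/160)
obs 2: x=4 → posterior Inverse-Gamma(8, 1549/160)
obs 3: x=1/4 → posterior Inverse-Gamma(17/2, 797/80)

alpha=17/2, beta=797/80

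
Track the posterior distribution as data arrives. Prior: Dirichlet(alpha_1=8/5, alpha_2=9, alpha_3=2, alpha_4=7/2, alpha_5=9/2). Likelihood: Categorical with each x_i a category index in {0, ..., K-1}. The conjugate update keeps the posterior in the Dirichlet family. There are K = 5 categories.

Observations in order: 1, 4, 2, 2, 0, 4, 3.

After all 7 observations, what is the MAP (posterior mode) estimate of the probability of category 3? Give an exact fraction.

35/226

obs 1: x=1 → posterior Dirichlet(8/5, 10, 2, 7/2, 9/2)
obs 2: x=4 → posterior Dirichlet(8/5, 10, 2, 7/2, 11/2)
obs 3: x=2 → posterior Dirichlet(8/5, 10, 3, 7/2, 11/2)
obs 4: x=2 → posterior Dirichlet(8/5, 10, 4, 7/2, 11/2)
obs 5: x=0 → posterior Dirichlet(13/5, 10, 4, 7/2, 11/2)
obs 6: x=4 → posterior Dirichlet(13/5, 10, 4, 7/2, 13/2)
obs 7: x=3 → posterior Dirichlet(13/5, 10, 4, 9/2, 13/2)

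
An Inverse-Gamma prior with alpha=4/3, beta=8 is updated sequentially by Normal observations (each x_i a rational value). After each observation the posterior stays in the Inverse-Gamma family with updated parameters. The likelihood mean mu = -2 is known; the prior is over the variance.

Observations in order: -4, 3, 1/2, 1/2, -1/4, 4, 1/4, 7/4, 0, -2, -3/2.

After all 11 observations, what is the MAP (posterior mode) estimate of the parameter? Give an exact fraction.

obs 1: x=-4 → posterior Inverse-Gamma(11/6, 10)
obs 2: x=3 → posterior Inverse-Gamma(7/3, 45/2)
obs 3: x=1/2 → posterior Inverse-Gamma(17/6, 205/8)
obs 4: x=1/2 → posterior Inverse-Gamma(10/3, 115/4)
obs 5: x=-1/4 → posterior Inverse-Gamma(23/6, 969/32)
obs 6: x=4 → posterior Inverse-Gamma(13/3, 1545/32)
obs 7: x=1/4 → posterior Inverse-Gamma(29/6, 813/16)
obs 8: x=7/4 → posterior Inverse-Gamma(16/3, 1851/32)
obs 9: x=0 → posterior Inverse-Gamma(35/6, 1915/32)
obs 10: x=-2 → posterior Inverse-Gamma(19/3, 1915/32)
obs 11: x=-3/2 → posterior Inverse-Gamma(41/6, 1919/32)

5757/752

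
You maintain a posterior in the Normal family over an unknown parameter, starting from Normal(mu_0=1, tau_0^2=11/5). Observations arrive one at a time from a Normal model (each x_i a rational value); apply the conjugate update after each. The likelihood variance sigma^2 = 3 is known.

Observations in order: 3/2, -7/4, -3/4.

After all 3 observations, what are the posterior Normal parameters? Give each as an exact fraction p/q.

obs 1: x=3/2 → posterior Normal(63/52, 33/26)
obs 2: x=-7/4 → posterior Normal(49/148, 33/37)
obs 3: x=-3/4 → posterior Normal(1/12, 11/16)

mu_0=1/12, tau_0^2=11/16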